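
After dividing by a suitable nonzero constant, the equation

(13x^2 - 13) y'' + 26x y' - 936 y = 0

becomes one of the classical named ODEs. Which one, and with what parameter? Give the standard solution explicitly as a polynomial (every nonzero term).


All three coefficients share the factor -13; dividing through by -13 gives  (1 - x^2) y'' - 2x y' + 72 y = 0.
This matches the Legendre equation (1 - x^2) y'' - 2x y' + n(n+1) y = 0 (note the -2x y' term) with n(n+1) = 72, so n = 8; the polynomial solution is P_8(x).
With y = sum_k a_k x^k, matching x^k gives (k+2)(k+1) a_{k+2} = [k(k+1) - n(n+1)] a_k = (k - 8)(k + 9) a_k. The right side vanishes at k = 8, so the series with the parity of 8 terminates at degree 8.
Standard normalization (P_n(1) = 1): leading coefficient (2n)!/(2^n (n!)^2) = 20922789888000/(256*1625702400) = 6435/128, so a_8 = 6435/128. Work downward with a_k = (k+1)(k+2) a_{k+2} / ((k - 8)(k + 9)):
  a_6 = (7)(8)(6435/128) / ((6 - 8)(6 + 9)) = (45045/16)/(-30) = -3003/32
  a_4 = (5)(6)(-3003/32) / ((4 - 8)(4 + 9)) = (-45045/16)/(-52) = 3465/64
  a_2 = (3)(4)(3465/64) / ((2 - 8)(2 + 9)) = (10395/16)/(-66) = -315/32
  a_0 = (1)(2)(-315/32) / ((0 - 8)(0 + 9)) = (-315/16)/(-72) = 35/128
Hence P_8(x) = 6435 x^8/128 - 3003 x^6/32 + 3465 x^4/64 - 315 x^2/32 + 35/128.

P_8(x); series = 6435 x^8/128 - 3003 x^6/32 + 3465 x^4/64 - 315 x^2/32 + 35/128


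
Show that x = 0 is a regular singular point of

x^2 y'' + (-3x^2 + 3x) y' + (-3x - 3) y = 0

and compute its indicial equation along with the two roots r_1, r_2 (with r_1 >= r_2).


Divide by x^2 to reach normal form y'' + P_1(x) y' + P_2(x) y = 0 with P_1(x) = -3 + 3/x and P_2(x) = -3/x - 3/x^2.
x = 0 is a singular point because the y'-coefficient -3 + 3/x has a pole at x = 0 and the y-coefficient -3/x - 3/x^2 has a pole at x = 0.
It is a regular singular point because x P_1(x) = p(x) = 3 - 3x and x^2 P_2(x) = q(x) = -3x - 3 are polynomials, hence analytic at x = 0.
p(0) = 3,  q(0) = -3.
Indicial equation: r(r-1) + p(0) r + q(0) = 0, i.e. r^2 + (p(0) - 1) r + q(0) = 0, i.e. r^2 + 2 r - 3 = 0.
Discriminant: (2)^2 - 4(-3) = 16, so r = (-2 ± 4)/2.
Solving: r_1 = 1, r_2 = -3.

indicial: r^2 + 2 r - 3 = 0; roots r_1 = 1, r_2 = -3


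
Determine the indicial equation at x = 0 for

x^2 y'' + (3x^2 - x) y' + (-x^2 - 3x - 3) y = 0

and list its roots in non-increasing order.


Divide by x^2 to reach normal form y'' + P_1(x) y' + P_2(x) y = 0 with P_1(x) = 3 - 1/x and P_2(x) = -1 - 3/x - 3/x^2.
x = 0 is a singular point because the y'-coefficient 3 - 1/x has a pole at x = 0 and the y-coefficient -1 - 3/x - 3/x^2 has a pole at x = 0.
It is a regular singular point because x P_1(x) = p(x) = 3x - 1 and x^2 P_2(x) = q(x) = -x^2 - 3x - 3 are polynomials, hence analytic at x = 0.
p(0) = -1,  q(0) = -3.
Indicial equation: r(r-1) + p(0) r + q(0) = 0, i.e. r^2 + (p(0) - 1) r + q(0) = 0, i.e. r^2 - 2 r - 3 = 0.
Discriminant: (-2)^2 - 4(-3) = 16, so r = (2 ± 4)/2.
Solving: r_1 = 3, r_2 = -1.

indicial: r^2 - 2 r - 3 = 0; roots r_1 = 3, r_2 = -1


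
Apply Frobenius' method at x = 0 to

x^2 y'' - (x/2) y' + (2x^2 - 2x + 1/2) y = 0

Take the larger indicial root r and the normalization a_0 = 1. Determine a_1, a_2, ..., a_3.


Write in Frobenius form y'' + (p(x)/x) y' + (q(x)/x^2) y = 0:
  p(x) = -1/2,  q(x) = 2x^2 - 2x + 1/2.
Indicial equation: r(r-1) + (-1/2) r + (1/2) = 0 -> roots r_1 = 1, r_2 = 1/2.
Take r = r_1 = 1. Let y(x) = x^r sum_{n>=0} a_n x^n with a_0 = 1.
Substitute y = x^r sum a_n x^n and match x^{r+n}. The recurrence is
  D(n) a_n - 2 a_{n-1} + 2 a_{n-2} = 0,  where D(n) = (r+n)(r+n-1) + (-1/2)(r+n) + (1/2).
  a_n = [2 a_{n-1} - 2 a_{n-2}] / D(n).
Since the indicial polynomial factors as (r - r_1)(r - r_2), D(n) = (r_1 + n - r_1)(r_1 + n - r_2) = n(n + 1/2).
Evaluating step by step (a_0 = 1):
  n = 1: D(1) = 1(1 + 1/2) = 3/2; numerator = 2(1) = 2; a_1 = (2)/(3/2) = 4/3
  n = 2: D(2) = 2(2 + 1/2) = 5; numerator = 2(4/3) - 2(1) = 2/3; a_2 = (2/3)/(5) = 2/15
  n = 3: D(3) = 3(3 + 1/2) = 21/2; numerator = 2(2/15) - 2(4/3) = -12/5; a_3 = (-12/5)/(21/2) = -8/35

r = 1; a_0 = 1; a_1 = 4/3; a_2 = 2/15; a_3 = -8/35


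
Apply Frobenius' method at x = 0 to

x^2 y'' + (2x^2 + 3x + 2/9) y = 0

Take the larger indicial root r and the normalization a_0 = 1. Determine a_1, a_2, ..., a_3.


Write in Frobenius form y'' + (p(x)/x) y' + (q(x)/x^2) y = 0:
  p(x) = 0,  q(x) = 2x^2 + 3x + 2/9.
Indicial equation: r(r-1) + (0) r + (2/9) = 0 -> roots r_1 = 2/3, r_2 = 1/3.
Take r = r_1 = 2/3. Let y(x) = x^r sum_{n>=0} a_n x^n with a_0 = 1.
Substitute y = x^r sum a_n x^n and match x^{r+n}. The recurrence is
  D(n) a_n + 3 a_{n-1} + 2 a_{n-2} = 0,  where D(n) = (r+n)(r+n-1) + (0)(r+n) + (2/9).
  a_n = [-3 a_{n-1} - 2 a_{n-2}] / D(n).
Since the indicial polynomial factors as (r - r_1)(r - r_2), D(n) = (r_1 + n - r_1)(r_1 + n - r_2) = n(n + 1/3).
Evaluating step by step (a_0 = 1):
  n = 1: D(1) = 1(1 + 1/3) = 4/3; numerator = -3(1) = -3; a_1 = (-3)/(4/3) = -9/4
  n = 2: D(2) = 2(2 + 1/3) = 14/3; numerator = -3(-9/4) - 2(1) = 19/4; a_2 = (19/4)/(14/3) = 57/56
  n = 3: D(3) = 3(3 + 1/3) = 10; numerator = -3(57/56) - 2(-9/4) = 81/56; a_3 = (81/56)/(10) = 81/560

r = 2/3; a_0 = 1; a_1 = -9/4; a_2 = 57/56; a_3 = 81/560


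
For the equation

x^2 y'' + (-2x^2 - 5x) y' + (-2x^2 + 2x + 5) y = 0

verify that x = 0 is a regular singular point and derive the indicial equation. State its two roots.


Divide by x^2 to reach normal form y'' + P_1(x) y' + P_2(x) y = 0 with P_1(x) = -2 - 5/x and P_2(x) = -2 + 2/x + 5/x^2.
x = 0 is a singular point because the y'-coefficient -2 - 5/x has a pole at x = 0 and the y-coefficient -2 + 2/x + 5/x^2 has a pole at x = 0.
It is a regular singular point because x P_1(x) = p(x) = -2x - 5 and x^2 P_2(x) = q(x) = -2x^2 + 2x + 5 are polynomials, hence analytic at x = 0.
p(0) = -5,  q(0) = 5.
Indicial equation: r(r-1) + p(0) r + q(0) = 0, i.e. r^2 + (p(0) - 1) r + q(0) = 0, i.e. r^2 - 6 r + 5 = 0.
Discriminant: (-6)^2 - 4(5) = 16, so r = (6 ± 4)/2.
Solving: r_1 = 5, r_2 = 1.

indicial: r^2 - 6 r + 5 = 0; roots r_1 = 5, r_2 = 1


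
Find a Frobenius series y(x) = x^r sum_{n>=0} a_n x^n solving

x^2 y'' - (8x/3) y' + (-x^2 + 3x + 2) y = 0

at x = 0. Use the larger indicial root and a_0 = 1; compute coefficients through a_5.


Write in Frobenius form y'' + (p(x)/x) y' + (q(x)/x^2) y = 0:
  p(x) = -8/3,  q(x) = -x^2 + 3x + 2.
Indicial equation: r(r-1) + (-8/3) r + (2) = 0 -> roots r_1 = 3, r_2 = 2/3.
Take r = r_1 = 3. Let y(x) = x^r sum_{n>=0} a_n x^n with a_0 = 1.
Substitute y = x^r sum a_n x^n and match x^{r+n}. The recurrence is
  D(n) a_n + 3 a_{n-1} - 1 a_{n-2} = 0,  where D(n) = (r+n)(r+n-1) + (-8/3)(r+n) + (2).
  a_n = [-3 a_{n-1} + 1 a_{n-2}] / D(n).
Since the indicial polynomial factors as (r - r_1)(r - r_2), D(n) = (r_1 + n - r_1)(r_1 + n - r_2) = n(n + 7/3).
Evaluating step by step (a_0 = 1):
  n = 1: D(1) = 1(1 + 7/3) = 10/3; numerator = -3(1) = -3; a_1 = (-3)/(10/3) = -9/10
  n = 2: D(2) = 2(2 + 7/3) = 26/3; numerator = -3(-9/10) + 1(1) = 37/10; a_2 = (37/10)/(26/3) = 111/260
  n = 3: D(3) = 3(3 + 7/3) = 16; numerator = -3(111/260) + 1(-9/10) = -567/260; a_3 = (-567/260)/(16) = -567/4160
  n = 4: D(4) = 4(4 + 7/3) = 76/3; numerator = -3(-567/4160) + 1(111/260) = 3477/4160; a_4 = (3477/4160)/(76/3) = 549/16640
  n = 5: D(5) = 5(5 + 7/3) = 110/3; numerator = -3(549/16640) + 1(-567/4160) = -783/3328; a_5 = (-783/3328)/(110/3) = -2349/366080

r = 3; a_0 = 1; a_1 = -9/10; a_2 = 111/260; a_3 = -567/4160; a_4 = 549/16640; a_5 = -2349/366080


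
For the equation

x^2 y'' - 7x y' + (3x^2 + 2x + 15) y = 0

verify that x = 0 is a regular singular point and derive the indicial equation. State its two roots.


Divide by x^2 to reach normal form y'' + P_1(x) y' + P_2(x) y = 0 with P_1(x) = -7/x and P_2(x) = 3 + 2/x + 15/x^2.
x = 0 is a singular point because the y'-coefficient -7/x has a pole at x = 0 and the y-coefficient 3 + 2/x + 15/x^2 has a pole at x = 0.
It is a regular singular point because x P_1(x) = p(x) = -7 and x^2 P_2(x) = q(x) = 3x^2 + 2x + 15 are polynomials, hence analytic at x = 0.
p(0) = -7,  q(0) = 15.
Indicial equation: r(r-1) + p(0) r + q(0) = 0, i.e. r^2 + (p(0) - 1) r + q(0) = 0, i.e. r^2 - 8 r + 15 = 0.
Discriminant: (-8)^2 - 4(15) = 4, so r = (8 ± 2)/2.
Solving: r_1 = 5, r_2 = 3.

indicial: r^2 - 8 r + 15 = 0; roots r_1 = 5, r_2 = 3


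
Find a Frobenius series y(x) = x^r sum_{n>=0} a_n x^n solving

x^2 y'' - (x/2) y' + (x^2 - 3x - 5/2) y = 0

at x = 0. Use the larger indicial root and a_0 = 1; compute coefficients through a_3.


Write in Frobenius form y'' + (p(x)/x) y' + (q(x)/x^2) y = 0:
  p(x) = -1/2,  q(x) = x^2 - 3x - 5/2.
Indicial equation: r(r-1) + (-1/2) r + (-5/2) = 0 -> roots r_1 = 5/2, r_2 = -1.
Take r = r_1 = 5/2. Let y(x) = x^r sum_{n>=0} a_n x^n with a_0 = 1.
Substitute y = x^r sum a_n x^n and match x^{r+n}. The recurrence is
  D(n) a_n - 3 a_{n-1} + 1 a_{n-2} = 0,  where D(n) = (r+n)(r+n-1) + (-1/2)(r+n) + (-5/2).
  a_n = [3 a_{n-1} - 1 a_{n-2}] / D(n).
Since the indicial polynomial factors as (r - r_1)(r - r_2), D(n) = (r_1 + n - r_1)(r_1 + n - r_2) = n(n + 7/2).
Evaluating step by step (a_0 = 1):
  n = 1: D(1) = 1(1 + 7/2) = 9/2; numerator = 3(1) = 3; a_1 = (3)/(9/2) = 2/3
  n = 2: D(2) = 2(2 + 7/2) = 11; numerator = 3(2/3) - 1(1) = 1; a_2 = (1)/(11) = 1/11
  n = 3: D(3) = 3(3 + 7/2) = 39/2; numerator = 3(1/11) - 1(2/3) = -13/33; a_3 = (-13/33)/(39/2) = -2/99

r = 5/2; a_0 = 1; a_1 = 2/3; a_2 = 1/11; a_3 = -2/99


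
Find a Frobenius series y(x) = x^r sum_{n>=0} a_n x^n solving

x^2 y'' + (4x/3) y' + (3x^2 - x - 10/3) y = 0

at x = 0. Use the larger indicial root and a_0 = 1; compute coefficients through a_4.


Write in Frobenius form y'' + (p(x)/x) y' + (q(x)/x^2) y = 0:
  p(x) = 4/3,  q(x) = 3x^2 - x - 10/3.
Indicial equation: r(r-1) + (4/3) r + (-10/3) = 0 -> roots r_1 = 5/3, r_2 = -2.
Take r = r_1 = 5/3. Let y(x) = x^r sum_{n>=0} a_n x^n with a_0 = 1.
Substitute y = x^r sum a_n x^n and match x^{r+n}. The recurrence is
  D(n) a_n - 1 a_{n-1} + 3 a_{n-2} = 0,  where D(n) = (r+n)(r+n-1) + (4/3)(r+n) + (-10/3).
  a_n = [1 a_{n-1} - 3 a_{n-2}] / D(n).
Since the indicial polynomial factors as (r - r_1)(r - r_2), D(n) = (r_1 + n - r_1)(r_1 + n - r_2) = n(n + 11/3).
Evaluating step by step (a_0 = 1):
  n = 1: D(1) = 1(1 + 11/3) = 14/3; numerator = 1(1) = 1; a_1 = (1)/(14/3) = 3/14
  n = 2: D(2) = 2(2 + 11/3) = 34/3; numerator = 1(3/14) - 3(1) = -39/14; a_2 = (-39/14)/(34/3) = -117/476
  n = 3: D(3) = 3(3 + 11/3) = 20; numerator = 1(-117/476) - 3(3/14) = -423/476; a_3 = (-423/476)/(20) = -423/9520
  n = 4: D(4) = 4(4 + 11/3) = 92/3; numerator = 1(-423/9520) - 3(-117/476) = 6597/9520; a_4 = (6597/9520)/(92/3) = 19791/875840

r = 5/3; a_0 = 1; a_1 = 3/14; a_2 = -117/476; a_3 = -423/9520; a_4 = 19791/875840


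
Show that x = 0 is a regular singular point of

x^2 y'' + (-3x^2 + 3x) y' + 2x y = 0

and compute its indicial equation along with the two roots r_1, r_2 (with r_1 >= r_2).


Divide by x^2 to reach normal form y'' + P_1(x) y' + P_2(x) y = 0 with P_1(x) = -3 + 3/x and P_2(x) = 2/x.
x = 0 is a singular point because the y'-coefficient -3 + 3/x has a pole at x = 0 and the y-coefficient 2/x has a pole at x = 0.
It is a regular singular point because x P_1(x) = p(x) = 3 - 3x and x^2 P_2(x) = q(x) = 2x are polynomials, hence analytic at x = 0.
p(0) = 3,  q(0) = 0.
Indicial equation: r(r-1) + p(0) r + q(0) = 0, i.e. r^2 + (p(0) - 1) r + q(0) = 0, i.e. r^2 + 2 r = 0.
Discriminant: (2)^2 - 4(0) = 4, so r = (-2 ± 2)/2.
Solving: r_1 = 0, r_2 = -2.

indicial: r^2 + 2 r = 0; roots r_1 = 0, r_2 = -2


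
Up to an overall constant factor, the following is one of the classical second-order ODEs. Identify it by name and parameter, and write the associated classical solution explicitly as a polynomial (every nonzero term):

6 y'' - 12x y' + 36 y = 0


All three coefficients share the factor 6; dividing through by 6 gives  y'' - 2x y' + 6 y = 0.
This matches the Hermite equation y'' - 2x y' + 2n y = 0 with 2n = 6, so n = 3; the polynomial solution is H_3(x).
With y = sum_k a_k x^k, matching x^k gives (k+2)(k+1) a_{k+2} = 2(k - n) a_k = 2(k - 3) a_k. The right side vanishes at k = 3, so the series with the parity of 3 terminates at degree 3.
Standard normalization: leading coefficient of H_n is 2^n, so a_3 = 2^3 = 8. Work downward with a_k = (k+1)(k+2) a_{k+2} / (2(k - n)):
  a_1 = (2)(3)(8) / (2(1 - 3)) = 48/(-4) = -12
Hence H_3(x) = 8 x^3 - 12 x.

H_3(x); series = 8 x^3 - 12 x


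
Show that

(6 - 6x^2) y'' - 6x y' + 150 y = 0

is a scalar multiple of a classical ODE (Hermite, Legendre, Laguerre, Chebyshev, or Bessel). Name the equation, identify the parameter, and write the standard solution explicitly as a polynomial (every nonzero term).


All three coefficients share the factor 6; dividing through by 6 gives  (1 - x^2) y'' - x y' + 25 y = 0.
This matches the Chebyshev equation (1 - x^2) y'' - x y' + n^2 y = 0 (note the -x y' term, not -2x y') with n^2 = 25, so n = 5; the polynomial solution is T_5(x).
With y = sum_k a_k x^k, matching x^k gives (k+2)(k+1) a_{k+2} = (k^2 - n^2) a_k = (k - 5)(k + 5) a_k. The right side vanishes at k = 5, so the series with the parity of 5 terminates at degree 5.
Standard normalization: leading coefficient of T_n is 2^(n-1), so a_5 = 2^4 = 16. Work downward with a_k = (k+1)(k+2) a_{k+2} / ((k - 5)(k + 5)):
  a_3 = (4)(5)(16) / ((3 - 5)(3 + 5)) = 320/(-16) = -20
  a_1 = (2)(3)(-20) / ((1 - 5)(1 + 5)) = -120/(-24) = 5
Hence T_5(x) = 16 x^5 - 20 x^3 + 5 x.

T_5(x); series = 16 x^5 - 20 x^3 + 5 x


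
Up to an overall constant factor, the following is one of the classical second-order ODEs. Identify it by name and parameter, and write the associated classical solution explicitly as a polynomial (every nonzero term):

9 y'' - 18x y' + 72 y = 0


All three coefficients share the factor 9; dividing through by 9 gives  y'' - 2x y' + 8 y = 0.
This matches the Hermite equation y'' - 2x y' + 2n y = 0 with 2n = 8, so n = 4; the polynomial solution is H_4(x).
With y = sum_k a_k x^k, matching x^k gives (k+2)(k+1) a_{k+2} = 2(k - n) a_k = 2(k - 4) a_k. The right side vanishes at k = 4, so the series with the parity of 4 terminates at degree 4.
Standard normalization: leading coefficient of H_n is 2^n, so a_4 = 2^4 = 16. Work downward with a_k = (k+1)(k+2) a_{k+2} / (2(k - n)):
  a_2 = (3)(4)(16) / (2(2 - 4)) = 192/(-4) = -48
  a_0 = (1)(2)(-48) / (2(0 - 4)) = -96/(-8) = 12
Hence H_4(x) = 16 x^4 - 48 x^2 + 12.

H_4(x); series = 16 x^4 - 48 x^2 + 12


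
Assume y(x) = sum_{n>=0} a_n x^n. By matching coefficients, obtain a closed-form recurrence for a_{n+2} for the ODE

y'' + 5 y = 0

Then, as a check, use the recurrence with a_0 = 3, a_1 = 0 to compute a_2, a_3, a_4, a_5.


Substitute y = sum_n a_n x^n into y'' + (const) y = 0.
y''(x) = sum_{n>=0} (n+2)(n+1) a_{n+2} x^n.
The ODE becomes sum_n [(n+2)(n+1) a_{n+2} + 5 a_n] x^n = 0.
Setting each coefficient to zero gives the recurrence:
  (n+2)(n+1) a_{n+2} + 5 a_n = 0,
  a_{n+2} = -5 / ((n+1)(n+2)) a_n.

Check with a_0 = 3, a_1 = 0 (apply the recurrence for n = 0, 1, 2, 3): a_0 = 3, a_1 = 0, a_2 = -15/2, a_3 = 0, a_4 = 25/8, a_5 = 0.

a_{n+2} = -5/((n+1)(n+2)) * a_n; check: a_0 = 3, a_1 = 0, a_2 = -15/2, a_3 = 0, a_4 = 25/8, a_5 = 0


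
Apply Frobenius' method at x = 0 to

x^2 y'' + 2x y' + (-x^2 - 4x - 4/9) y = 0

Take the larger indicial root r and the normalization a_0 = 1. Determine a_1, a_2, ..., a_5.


Write in Frobenius form y'' + (p(x)/x) y' + (q(x)/x^2) y = 0:
  p(x) = 2,  q(x) = -x^2 - 4x - 4/9.
Indicial equation: r(r-1) + (2) r + (-4/9) = 0 -> roots r_1 = 1/3, r_2 = -4/3.
Take r = r_1 = 1/3. Let y(x) = x^r sum_{n>=0} a_n x^n with a_0 = 1.
Substitute y = x^r sum a_n x^n and match x^{r+n}. The recurrence is
  D(n) a_n - 4 a_{n-1} - 1 a_{n-2} = 0,  where D(n) = (r+n)(r+n-1) + (2)(r+n) + (-4/9).
  a_n = [4 a_{n-1} + 1 a_{n-2}] / D(n).
Since the indicial polynomial factors as (r - r_1)(r - r_2), D(n) = (r_1 + n - r_1)(r_1 + n - r_2) = n(n + 5/3).
Evaluating step by step (a_0 = 1):
  n = 1: D(1) = 1(1 + 5/3) = 8/3; numerator = 4(1) = 4; a_1 = (4)/(8/3) = 3/2
  n = 2: D(2) = 2(2 + 5/3) = 22/3; numerator = 4(3/2) + 1(1) = 7; a_2 = (7)/(22/3) = 21/22
  n = 3: D(3) = 3(3 + 5/3) = 14; numerator = 4(21/22) + 1(3/2) = 117/22; a_3 = (117/22)/(14) = 117/308
  n = 4: D(4) = 4(4 + 5/3) = 68/3; numerator = 4(117/308) + 1(21/22) = 381/154; a_4 = (381/154)/(68/3) = 1143/10472
  n = 5: D(5) = 5(5 + 5/3) = 100/3; numerator = 4(1143/10472) + 1(117/308) = 4275/5236; a_5 = (4275/5236)/(100/3) = 513/20944

r = 1/3; a_0 = 1; a_1 = 3/2; a_2 = 21/22; a_3 = 117/308; a_4 = 1143/10472; a_5 = 513/20944


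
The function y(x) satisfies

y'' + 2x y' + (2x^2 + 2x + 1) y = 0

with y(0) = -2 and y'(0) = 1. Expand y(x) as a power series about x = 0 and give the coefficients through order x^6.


Ansatz: y(x) = sum_{n>=0} a_n x^n, so y'(x) = sum_{n>=1} n a_n x^(n-1) and y''(x) = sum_{n>=2} n(n-1) a_n x^(n-2).
Substitute into P(x) y'' + Q(x) y' + R(x) y = 0 with P(x) = 1, Q(x) = 2x, R(x) = 2x^2 + 2x + 1, and match powers of x.
Initial conditions: a_0 = -2, a_1 = 1.
Setting the coefficient of each power of x to zero and solving order by order (substituting the coefficients already found):
  x^0: 2 a_2 + a_0 = 0  ->  2 a_2 = -a_0 = 2  ->  a_2 = 1
  x^1: 6 a_3 + 3 a_1 + 2 a_0 = 0  ->  6 a_3 = -3 a_1 - 2 a_0 = 1  ->  a_3 = 1/6
  x^2: 12 a_4 + 5 a_2 + 2 a_1 + 2 a_0 = 0  ->  12 a_4 = -5 a_2 - 2 a_1 - 2 a_0 = -3  ->  a_4 = -1/4
  x^3: 20 a_5 + 7 a_3 + 2 a_2 + 2 a_1 = 0  ->  20 a_5 = -7 a_3 - 2 a_2 - 2 a_1 = -31/6  ->  a_5 = -31/120
  x^4: 30 a_6 + 9 a_4 + 2 a_3 + 2 a_2 = 0  ->  30 a_6 = -9 a_4 - 2 a_3 - 2 a_2 = -1/12  ->  a_6 = -1/360
Truncated series: y(x) = -2 + x + x^2 + (1/6) x^3 - (1/4) x^4 - (31/120) x^5 - (1/360) x^6 + O(x^7).

a_0 = -2; a_1 = 1; a_2 = 1; a_3 = 1/6; a_4 = -1/4; a_5 = -31/120; a_6 = -1/360


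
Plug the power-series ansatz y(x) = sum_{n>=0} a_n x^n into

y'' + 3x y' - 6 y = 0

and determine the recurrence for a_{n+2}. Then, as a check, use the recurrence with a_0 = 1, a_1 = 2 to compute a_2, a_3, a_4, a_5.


Substitute y = sum_n a_n x^n.
y''(x) has coefficient (n+2)(n+1) a_{n+2} at x^n;
3 x y'(x) has coefficient 3 n a_n at x^n (shift);
-6 y(x) has coefficient -6 a_n at x^n.
Matching x^n: (n+2)(n+1) a_{n+2} + (3n - 6) a_n = 0.
Thus a_{n+2} = (-3n + 6) / ((n+1)(n+2)) * a_n.

Check with a_0 = 1, a_1 = 2 (apply the recurrence for n = 0, 1, 2, 3): a_0 = 1, a_1 = 2, a_2 = 3, a_3 = 1, a_4 = 0, a_5 = -3/20.

a_(n+2) = (-3n + 6) / ((n+1)(n+2)) * a_n; check: a_0 = 1, a_1 = 2, a_2 = 3, a_3 = 1, a_4 = 0, a_5 = -3/20


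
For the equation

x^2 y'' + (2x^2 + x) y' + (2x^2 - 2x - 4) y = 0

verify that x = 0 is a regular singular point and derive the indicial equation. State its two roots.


Divide by x^2 to reach normal form y'' + P_1(x) y' + P_2(x) y = 0 with P_1(x) = 2 + 1/x and P_2(x) = 2 - 2/x - 4/x^2.
x = 0 is a singular point because the y'-coefficient 2 + 1/x has a pole at x = 0 and the y-coefficient 2 - 2/x - 4/x^2 has a pole at x = 0.
It is a regular singular point because x P_1(x) = p(x) = 2x + 1 and x^2 P_2(x) = q(x) = 2x^2 - 2x - 4 are polynomials, hence analytic at x = 0.
p(0) = 1,  q(0) = -4.
Indicial equation: r(r-1) + p(0) r + q(0) = 0, i.e. r^2 + (p(0) - 1) r + q(0) = 0, i.e. r^2 - 4 = 0.
Discriminant: (0)^2 - 4(-4) = 16, so r = (0 ± 4)/2.
Solving: r_1 = 2, r_2 = -2.

indicial: r^2 - 4 = 0; roots r_1 = 2, r_2 = -2


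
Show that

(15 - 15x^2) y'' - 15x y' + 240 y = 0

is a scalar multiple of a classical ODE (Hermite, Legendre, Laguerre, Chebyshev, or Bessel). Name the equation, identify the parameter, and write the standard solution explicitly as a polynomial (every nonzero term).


All three coefficients share the factor 15; dividing through by 15 gives  (1 - x^2) y'' - x y' + 16 y = 0.
This matches the Chebyshev equation (1 - x^2) y'' - x y' + n^2 y = 0 (note the -x y' term, not -2x y') with n^2 = 16, so n = 4; the polynomial solution is T_4(x).
With y = sum_k a_k x^k, matching x^k gives (k+2)(k+1) a_{k+2} = (k^2 - n^2) a_k = (k - 4)(k + 4) a_k. The right side vanishes at k = 4, so the series with the parity of 4 terminates at degree 4.
Standard normalization: leading coefficient of T_n is 2^(n-1), so a_4 = 2^3 = 8. Work downward with a_k = (k+1)(k+2) a_{k+2} / ((k - 4)(k + 4)):
  a_2 = (3)(4)(8) / ((2 - 4)(2 + 4)) = 96/(-12) = -8
  a_0 = (1)(2)(-8) / ((0 - 4)(0 + 4)) = -16/(-16) = 1
Hence T_4(x) = 8 x^4 - 8 x^2 + 1.

T_4(x); series = 8 x^4 - 8 x^2 + 1


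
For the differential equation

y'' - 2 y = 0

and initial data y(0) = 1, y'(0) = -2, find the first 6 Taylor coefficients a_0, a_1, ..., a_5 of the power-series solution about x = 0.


Ansatz: y(x) = sum_{n>=0} a_n x^n, so y'(x) = sum_{n>=1} n a_n x^(n-1) and y''(x) = sum_{n>=2} n(n-1) a_n x^(n-2).
Substitute into P(x) y'' + Q(x) y' + R(x) y = 0 with P(x) = 1, Q(x) = 0, R(x) = -2, and match powers of x.
Initial conditions: a_0 = 1, a_1 = -2.
Setting the coefficient of each power of x to zero and solving order by order (substituting the coefficients already found):
  x^0: 2 a_2 - 2 a_0 = 0  ->  2 a_2 = 2 a_0 = 2  ->  a_2 = 1
  x^1: 6 a_3 - 2 a_1 = 0  ->  6 a_3 = 2 a_1 = -4  ->  a_3 = -2/3
  x^2: 12 a_4 - 2 a_2 = 0  ->  12 a_4 = 2 a_2 = 2  ->  a_4 = 1/6
  x^3: 20 a_5 - 2 a_3 = 0  ->  20 a_5 = 2 a_3 = -4/3  ->  a_5 = -1/15
Truncated series: y(x) = 1 - 2 x + x^2 - (2/3) x^3 + (1/6) x^4 - (1/15) x^5 + O(x^6).

a_0 = 1; a_1 = -2; a_2 = 1; a_3 = -2/3; a_4 = 1/6; a_5 = -1/15


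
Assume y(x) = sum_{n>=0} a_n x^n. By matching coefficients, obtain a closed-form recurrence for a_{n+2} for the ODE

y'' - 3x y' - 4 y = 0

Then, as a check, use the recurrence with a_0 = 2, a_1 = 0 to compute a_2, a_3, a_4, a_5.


Substitute y = sum_n a_n x^n.
y''(x) has coefficient (n+2)(n+1) a_{n+2} at x^n;
-3 x y'(x) has coefficient -3 n a_n at x^n (shift);
-4 y(x) has coefficient -4 a_n at x^n.
Matching x^n: (n+2)(n+1) a_{n+2} + (-3n - 4) a_n = 0.
Thus a_{n+2} = (3n + 4) / ((n+1)(n+2)) * a_n.

Check with a_0 = 2, a_1 = 0 (apply the recurrence for n = 0, 1, 2, 3): a_0 = 2, a_1 = 0, a_2 = 4, a_3 = 0, a_4 = 10/3, a_5 = 0.

a_(n+2) = (3n + 4) / ((n+1)(n+2)) * a_n; check: a_0 = 2, a_1 = 0, a_2 = 4, a_3 = 0, a_4 = 10/3, a_5 = 0


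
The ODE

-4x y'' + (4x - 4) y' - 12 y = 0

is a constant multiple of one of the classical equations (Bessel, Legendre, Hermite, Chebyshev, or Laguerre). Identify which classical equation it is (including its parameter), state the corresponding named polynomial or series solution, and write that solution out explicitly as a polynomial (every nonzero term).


All three coefficients share the factor -4; dividing through by -4 gives  x y'' + (1 - x) y' + 3 y = 0.
This matches the Laguerre equation x y'' + (1 - x) y' + n y = 0 with n = 3; the polynomial solution is L_3(x).
With y = sum_k a_k x^k, matching x^k gives (k+1)k a_{k+1} + (k+1) a_{k+1} - k a_k + n a_k = 0, i.e. (k+1)^2 a_{k+1} = (k - n) a_k = (k - 3) a_k. The right side vanishes at k = 3, so the series terminates at degree 3.
Standard normalization L_n(0) = 1 gives a_0 = 1. Work upward with a_{k+1} = (k - 3) a_k / (k+1)^2:
  a_1 = (0 - 3)(1) / 1^2 = -3/1 = -3
  a_2 = (1 - 3)(-3) / 2^2 = 6/4 = 3/2
  a_3 = (2 - 3)(3/2) / 3^2 = (-3/2)/9 = -1/6
Hence L_3(x) = -x^3/6 + 3 x^2/2 - 3 x + 1.

L_3(x); series = -x^3/6 + 3 x^2/2 - 3 x + 1


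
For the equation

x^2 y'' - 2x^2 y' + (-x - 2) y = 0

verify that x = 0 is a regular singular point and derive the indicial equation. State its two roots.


Divide by x^2 to reach normal form y'' + P_1(x) y' + P_2(x) y = 0 with P_1(x) = -2 and P_2(x) = -1/x - 2/x^2.
x = 0 is a singular point because the y-coefficient -1/x - 2/x^2 has a pole at x = 0.
It is a regular singular point because x P_1(x) = p(x) = -2x and x^2 P_2(x) = q(x) = -x - 2 are polynomials, hence analytic at x = 0.
p(0) = 0,  q(0) = -2.
Indicial equation: r(r-1) + p(0) r + q(0) = 0, i.e. r^2 + (p(0) - 1) r + q(0) = 0, i.e. r^2 - 1 r - 2 = 0.
Discriminant: (-1)^2 - 4(-2) = 9, so r = (1 ± 3)/2.
Solving: r_1 = 2, r_2 = -1.

indicial: r^2 - 1 r - 2 = 0; roots r_1 = 2, r_2 = -1


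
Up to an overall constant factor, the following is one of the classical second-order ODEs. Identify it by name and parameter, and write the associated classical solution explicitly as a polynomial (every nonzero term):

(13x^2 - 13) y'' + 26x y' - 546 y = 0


All three coefficients share the factor -13; dividing through by -13 gives  (1 - x^2) y'' - 2x y' + 42 y = 0.
This matches the Legendre equation (1 - x^2) y'' - 2x y' + n(n+1) y = 0 (note the -2x y' term) with n(n+1) = 42, so n = 6; the polynomial solution is P_6(x).
With y = sum_k a_k x^k, matching x^k gives (k+2)(k+1) a_{k+2} = [k(k+1) - n(n+1)] a_k = (k - 6)(k + 7) a_k. The right side vanishes at k = 6, so the series with the parity of 6 terminates at degree 6.
Standard normalization (P_n(1) = 1): leading coefficient (2n)!/(2^n (n!)^2) = 479001600/(64*518400) = 231/16, so a_6 = 231/16. Work downward with a_k = (k+1)(k+2) a_{k+2} / ((k - 6)(k + 7)):
  a_4 = (5)(6)(231/16) / ((4 - 6)(4 + 7)) = (3465/8)/(-22) = -315/16
  a_2 = (3)(4)(-315/16) / ((2 - 6)(2 + 7)) = (-945/4)/(-36) = 105/16
  a_0 = (1)(2)(105/16) / ((0 - 6)(0 + 7)) = (105/8)/(-42) = -5/16
Hence P_6(x) = 231 x^6/16 - 315 x^4/16 + 105 x^2/16 - 5/16.

P_6(x); series = 231 x^6/16 - 315 x^4/16 + 105 x^2/16 - 5/16


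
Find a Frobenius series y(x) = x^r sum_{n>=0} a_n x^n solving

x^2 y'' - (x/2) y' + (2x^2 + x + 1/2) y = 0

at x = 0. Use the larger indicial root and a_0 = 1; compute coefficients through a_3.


Write in Frobenius form y'' + (p(x)/x) y' + (q(x)/x^2) y = 0:
  p(x) = -1/2,  q(x) = 2x^2 + x + 1/2.
Indicial equation: r(r-1) + (-1/2) r + (1/2) = 0 -> roots r_1 = 1, r_2 = 1/2.
Take r = r_1 = 1. Let y(x) = x^r sum_{n>=0} a_n x^n with a_0 = 1.
Substitute y = x^r sum a_n x^n and match x^{r+n}. The recurrence is
  D(n) a_n + 1 a_{n-1} + 2 a_{n-2} = 0,  where D(n) = (r+n)(r+n-1) + (-1/2)(r+n) + (1/2).
  a_n = [-1 a_{n-1} - 2 a_{n-2}] / D(n).
Since the indicial polynomial factors as (r - r_1)(r - r_2), D(n) = (r_1 + n - r_1)(r_1 + n - r_2) = n(n + 1/2).
Evaluating step by step (a_0 = 1):
  n = 1: D(1) = 1(1 + 1/2) = 3/2; numerator = -1(1) = -1; a_1 = (-1)/(3/2) = -2/3
  n = 2: D(2) = 2(2 + 1/2) = 5; numerator = -1(-2/3) - 2(1) = -4/3; a_2 = (-4/3)/(5) = -4/15
  n = 3: D(3) = 3(3 + 1/2) = 21/2; numerator = -1(-4/15) - 2(-2/3) = 8/5; a_3 = (8/5)/(21/2) = 16/105

r = 1; a_0 = 1; a_1 = -2/3; a_2 = -4/15; a_3 = 16/105


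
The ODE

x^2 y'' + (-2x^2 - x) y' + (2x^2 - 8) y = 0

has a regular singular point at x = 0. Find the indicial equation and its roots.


Divide by x^2 to reach normal form y'' + P_1(x) y' + P_2(x) y = 0 with P_1(x) = -2 - 1/x and P_2(x) = 2 - 8/x^2.
x = 0 is a singular point because the y'-coefficient -2 - 1/x has a pole at x = 0 and the y-coefficient 2 - 8/x^2 has a pole at x = 0.
It is a regular singular point because x P_1(x) = p(x) = -2x - 1 and x^2 P_2(x) = q(x) = 2x^2 - 8 are polynomials, hence analytic at x = 0.
p(0) = -1,  q(0) = -8.
Indicial equation: r(r-1) + p(0) r + q(0) = 0, i.e. r^2 + (p(0) - 1) r + q(0) = 0, i.e. r^2 - 2 r - 8 = 0.
Discriminant: (-2)^2 - 4(-8) = 36, so r = (2 ± 6)/2.
Solving: r_1 = 4, r_2 = -2.

indicial: r^2 - 2 r - 8 = 0; roots r_1 = 4, r_2 = -2


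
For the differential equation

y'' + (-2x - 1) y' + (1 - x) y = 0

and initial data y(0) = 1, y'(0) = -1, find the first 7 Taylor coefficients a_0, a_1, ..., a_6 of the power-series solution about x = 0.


Ansatz: y(x) = sum_{n>=0} a_n x^n, so y'(x) = sum_{n>=1} n a_n x^(n-1) and y''(x) = sum_{n>=2} n(n-1) a_n x^(n-2).
Substitute into P(x) y'' + Q(x) y' + R(x) y = 0 with P(x) = 1, Q(x) = -2x - 1, R(x) = 1 - x, and match powers of x.
Initial conditions: a_0 = 1, a_1 = -1.
Setting the coefficient of each power of x to zero and solving order by order (substituting the coefficients already found):
  x^0: 2 a_2 - a_1 + a_0 = 0  ->  2 a_2 = a_1 - a_0 = -2  ->  a_2 = -1
  x^1: 6 a_3 - 2 a_2 - a_1 - a_0 = 0  ->  6 a_3 = 2 a_2 + a_1 + a_0 = -2  ->  a_3 = -1/3
  x^2: 12 a_4 - 3 a_3 - 3 a_2 - a_1 = 0  ->  12 a_4 = 3 a_3 + 3 a_2 + a_1 = -5  ->  a_4 = -5/12
  x^3: 20 a_5 - 4 a_4 - 5 a_3 - a_2 = 0  ->  20 a_5 = 4 a_4 + 5 a_3 + a_2 = -13/3  ->  a_5 = -13/60
  x^4: 30 a_6 - 5 a_5 - 7 a_4 - a_3 = 0  ->  30 a_6 = 5 a_5 + 7 a_4 + a_3 = -13/3  ->  a_6 = -13/90
Truncated series: y(x) = 1 - x - x^2 - (1/3) x^3 - (5/12) x^4 - (13/60) x^5 - (13/90) x^6 + O(x^7).

a_0 = 1; a_1 = -1; a_2 = -1; a_3 = -1/3; a_4 = -5/12; a_5 = -13/60; a_6 = -13/90


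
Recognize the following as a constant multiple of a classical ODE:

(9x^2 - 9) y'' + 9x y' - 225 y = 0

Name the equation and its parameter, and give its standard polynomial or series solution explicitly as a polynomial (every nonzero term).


All three coefficients share the factor -9; dividing through by -9 gives  (1 - x^2) y'' - x y' + 25 y = 0.
This matches the Chebyshev equation (1 - x^2) y'' - x y' + n^2 y = 0 (note the -x y' term, not -2x y') with n^2 = 25, so n = 5; the polynomial solution is T_5(x).
With y = sum_k a_k x^k, matching x^k gives (k+2)(k+1) a_{k+2} = (k^2 - n^2) a_k = (k - 5)(k + 5) a_k. The right side vanishes at k = 5, so the series with the parity of 5 terminates at degree 5.
Standard normalization: leading coefficient of T_n is 2^(n-1), so a_5 = 2^4 = 16. Work downward with a_k = (k+1)(k+2) a_{k+2} / ((k - 5)(k + 5)):
  a_3 = (4)(5)(16) / ((3 - 5)(3 + 5)) = 320/(-16) = -20
  a_1 = (2)(3)(-20) / ((1 - 5)(1 + 5)) = -120/(-24) = 5
Hence T_5(x) = 16 x^5 - 20 x^3 + 5 x.

T_5(x); series = 16 x^5 - 20 x^3 + 5 x


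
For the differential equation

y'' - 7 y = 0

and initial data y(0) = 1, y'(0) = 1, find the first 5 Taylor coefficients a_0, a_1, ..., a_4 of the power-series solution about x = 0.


Ansatz: y(x) = sum_{n>=0} a_n x^n, so y'(x) = sum_{n>=1} n a_n x^(n-1) and y''(x) = sum_{n>=2} n(n-1) a_n x^(n-2).
Substitute into P(x) y'' + Q(x) y' + R(x) y = 0 with P(x) = 1, Q(x) = 0, R(x) = -7, and match powers of x.
Initial conditions: a_0 = 1, a_1 = 1.
Setting the coefficient of each power of x to zero and solving order by order (substituting the coefficients already found):
  x^0: 2 a_2 - 7 a_0 = 0  ->  2 a_2 = 7 a_0 = 7  ->  a_2 = 7/2
  x^1: 6 a_3 - 7 a_1 = 0  ->  6 a_3 = 7 a_1 = 7  ->  a_3 = 7/6
  x^2: 12 a_4 - 7 a_2 = 0  ->  12 a_4 = 7 a_2 = 49/2  ->  a_4 = 49/24
Truncated series: y(x) = 1 + x + (7/2) x^2 + (7/6) x^3 + (49/24) x^4 + O(x^5).

a_0 = 1; a_1 = 1; a_2 = 7/2; a_3 = 7/6; a_4 = 49/24


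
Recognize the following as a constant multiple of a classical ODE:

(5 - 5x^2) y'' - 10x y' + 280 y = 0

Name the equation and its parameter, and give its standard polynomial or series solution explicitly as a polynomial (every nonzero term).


All three coefficients share the factor 5; dividing through by 5 gives  (1 - x^2) y'' - 2x y' + 56 y = 0.
This matches the Legendre equation (1 - x^2) y'' - 2x y' + n(n+1) y = 0 (note the -2x y' term) with n(n+1) = 56, so n = 7; the polynomial solution is P_7(x).
With y = sum_k a_k x^k, matching x^k gives (k+2)(k+1) a_{k+2} = [k(k+1) - n(n+1)] a_k = (k - 7)(k + 8) a_k. The right side vanishes at k = 7, so the series with the parity of 7 terminates at degree 7.
Standard normalization (P_n(1) = 1): leading coefficient (2n)!/(2^n (n!)^2) = 87178291200/(128*25401600) = 429/16, so a_7 = 429/16. Work downward with a_k = (k+1)(k+2) a_{k+2} / ((k - 7)(k + 8)):
  a_5 = (6)(7)(429/16) / ((5 - 7)(5 + 8)) = (9009/8)/(-26) = -693/16
  a_3 = (4)(5)(-693/16) / ((3 - 7)(3 + 8)) = (-3465/4)/(-44) = 315/16
  a_1 = (2)(3)(315/16) / ((1 - 7)(1 + 8)) = (945/8)/(-54) = -35/16
Hence P_7(x) = 429 x^7/16 - 693 x^5/16 + 315 x^3/16 - 35 x/16.

P_7(x); series = 429 x^7/16 - 693 x^5/16 + 315 x^3/16 - 35 x/16


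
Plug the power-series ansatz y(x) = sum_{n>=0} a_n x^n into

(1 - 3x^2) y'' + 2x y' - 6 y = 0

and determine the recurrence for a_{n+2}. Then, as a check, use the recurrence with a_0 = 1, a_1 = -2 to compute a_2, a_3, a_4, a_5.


Substitute y = sum_n a_n x^n.
(1 - 3 x^2) y'' contributes (n+2)(n+1) a_{n+2} - 3 n(n-1) a_n at x^n.
2 x y'(x) contributes 2 n a_n at x^n.
-6 y(x) contributes -6 a_n at x^n.
Matching x^n: (n+2)(n+1) a_{n+2} + (-3 n(n-1) + 2 n - 6) a_n = 0.
Thus a_{n+2} = (3 n(n-1) - 2 n + 6) / ((n+1)(n+2)) * a_n.

Check with a_0 = 1, a_1 = -2 (apply the recurrence for n = 0, 1, 2, 3): a_0 = 1, a_1 = -2, a_2 = 3, a_3 = -4/3, a_4 = 2, a_5 = -6/5.

a_(n+2) = (3 n(n-1) - 2 n + 6) / ((n+1)(n+2)) * a_n; check: a_0 = 1, a_1 = -2, a_2 = 3, a_3 = -4/3, a_4 = 2, a_5 = -6/5


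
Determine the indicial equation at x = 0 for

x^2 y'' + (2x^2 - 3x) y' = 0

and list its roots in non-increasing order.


Divide by x^2 to reach normal form y'' + P_1(x) y' + P_2(x) y = 0 with P_1(x) = 2 - 3/x and P_2(x) = 0.
x = 0 is a singular point because the y'-coefficient 2 - 3/x has a pole at x = 0.
It is a regular singular point because x P_1(x) = p(x) = 2x - 3 and x^2 P_2(x) = q(x) = 0 are polynomials, hence analytic at x = 0.
p(0) = -3,  q(0) = 0.
Indicial equation: r(r-1) + p(0) r + q(0) = 0, i.e. r^2 + (p(0) - 1) r + q(0) = 0, i.e. r^2 - 4 r = 0.
Discriminant: (-4)^2 - 4(0) = 16, so r = (4 ± 4)/2.
Solving: r_1 = 4, r_2 = 0.

indicial: r^2 - 4 r = 0; roots r_1 = 4, r_2 = 0


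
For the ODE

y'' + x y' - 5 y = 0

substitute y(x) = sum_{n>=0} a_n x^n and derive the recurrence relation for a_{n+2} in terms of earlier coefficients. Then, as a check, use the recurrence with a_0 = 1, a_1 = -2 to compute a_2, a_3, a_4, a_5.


Substitute y = sum_n a_n x^n.
y''(x) has coefficient (n+2)(n+1) a_{n+2} at x^n;
x y'(x) has coefficient n a_n at x^n (shift);
-5 y(x) has coefficient -5 a_n at x^n.
Matching x^n: (n+2)(n+1) a_{n+2} + (n - 5) a_n = 0.
Thus a_{n+2} = (-n + 5) / ((n+1)(n+2)) * a_n.

Check with a_0 = 1, a_1 = -2 (apply the recurrence for n = 0, 1, 2, 3): a_0 = 1, a_1 = -2, a_2 = 5/2, a_3 = -4/3, a_4 = 5/8, a_5 = -2/15.

a_(n+2) = (-n + 5) / ((n+1)(n+2)) * a_n; check: a_0 = 1, a_1 = -2, a_2 = 5/2, a_3 = -4/3, a_4 = 5/8, a_5 = -2/15


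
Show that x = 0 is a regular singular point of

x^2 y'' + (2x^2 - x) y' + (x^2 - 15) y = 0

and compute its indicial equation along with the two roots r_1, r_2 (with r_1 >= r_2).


Divide by x^2 to reach normal form y'' + P_1(x) y' + P_2(x) y = 0 with P_1(x) = 2 - 1/x and P_2(x) = 1 - 15/x^2.
x = 0 is a singular point because the y'-coefficient 2 - 1/x has a pole at x = 0 and the y-coefficient 1 - 15/x^2 has a pole at x = 0.
It is a regular singular point because x P_1(x) = p(x) = 2x - 1 and x^2 P_2(x) = q(x) = x^2 - 15 are polynomials, hence analytic at x = 0.
p(0) = -1,  q(0) = -15.
Indicial equation: r(r-1) + p(0) r + q(0) = 0, i.e. r^2 + (p(0) - 1) r + q(0) = 0, i.e. r^2 - 2 r - 15 = 0.
Discriminant: (-2)^2 - 4(-15) = 64, so r = (2 ± 8)/2.
Solving: r_1 = 5, r_2 = -3.

indicial: r^2 - 2 r - 15 = 0; roots r_1 = 5, r_2 = -3


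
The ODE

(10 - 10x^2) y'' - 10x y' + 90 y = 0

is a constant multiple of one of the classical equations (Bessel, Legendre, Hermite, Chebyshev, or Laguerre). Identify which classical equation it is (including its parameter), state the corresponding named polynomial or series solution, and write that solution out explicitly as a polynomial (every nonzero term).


All three coefficients share the factor 10; dividing through by 10 gives  (1 - x^2) y'' - x y' + 9 y = 0.
This matches the Chebyshev equation (1 - x^2) y'' - x y' + n^2 y = 0 (note the -x y' term, not -2x y') with n^2 = 9, so n = 3; the polynomial solution is T_3(x).
With y = sum_k a_k x^k, matching x^k gives (k+2)(k+1) a_{k+2} = (k^2 - n^2) a_k = (k - 3)(k + 3) a_k. The right side vanishes at k = 3, so the series with the parity of 3 terminates at degree 3.
Standard normalization: leading coefficient of T_n is 2^(n-1), so a_3 = 2^2 = 4. Work downward with a_k = (k+1)(k+2) a_{k+2} / ((k - 3)(k + 3)):
  a_1 = (2)(3)(4) / ((1 - 3)(1 + 3)) = 24/(-8) = -3
Hence T_3(x) = 4 x^3 - 3 x.

T_3(x); series = 4 x^3 - 3 x


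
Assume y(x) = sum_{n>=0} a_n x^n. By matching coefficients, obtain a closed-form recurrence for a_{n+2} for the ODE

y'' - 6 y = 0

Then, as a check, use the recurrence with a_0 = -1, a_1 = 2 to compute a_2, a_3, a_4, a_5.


Substitute y = sum_n a_n x^n into y'' + (const) y = 0.
y''(x) = sum_{n>=0} (n+2)(n+1) a_{n+2} x^n.
The ODE becomes sum_n [(n+2)(n+1) a_{n+2} - 6 a_n] x^n = 0.
Setting each coefficient to zero gives the recurrence:
  (n+2)(n+1) a_{n+2} - 6 a_n = 0,
  a_{n+2} = 6 / ((n+1)(n+2)) a_n.

Check with a_0 = -1, a_1 = 2 (apply the recurrence for n = 0, 1, 2, 3): a_0 = -1, a_1 = 2, a_2 = -3, a_3 = 2, a_4 = -3/2, a_5 = 3/5.

a_{n+2} = 6/((n+1)(n+2)) * a_n; check: a_0 = -1, a_1 = 2, a_2 = -3, a_3 = 2, a_4 = -3/2, a_5 = 3/5


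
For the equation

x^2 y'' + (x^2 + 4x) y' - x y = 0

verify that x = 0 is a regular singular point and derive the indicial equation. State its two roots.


Divide by x^2 to reach normal form y'' + P_1(x) y' + P_2(x) y = 0 with P_1(x) = 1 + 4/x and P_2(x) = -1/x.
x = 0 is a singular point because the y'-coefficient 1 + 4/x has a pole at x = 0 and the y-coefficient -1/x has a pole at x = 0.
It is a regular singular point because x P_1(x) = p(x) = x + 4 and x^2 P_2(x) = q(x) = -x are polynomials, hence analytic at x = 0.
p(0) = 4,  q(0) = 0.
Indicial equation: r(r-1) + p(0) r + q(0) = 0, i.e. r^2 + (p(0) - 1) r + q(0) = 0, i.e. r^2 + 3 r = 0.
Discriminant: (3)^2 - 4(0) = 9, so r = (-3 ± 3)/2.
Solving: r_1 = 0, r_2 = -3.

indicial: r^2 + 3 r = 0; roots r_1 = 0, r_2 = -3


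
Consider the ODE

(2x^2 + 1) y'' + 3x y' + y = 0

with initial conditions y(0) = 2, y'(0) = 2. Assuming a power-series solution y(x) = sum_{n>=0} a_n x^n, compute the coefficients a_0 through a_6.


Ansatz: y(x) = sum_{n>=0} a_n x^n, so y'(x) = sum_{n>=1} n a_n x^(n-1) and y''(x) = sum_{n>=2} n(n-1) a_n x^(n-2).
Substitute into P(x) y'' + Q(x) y' + R(x) y = 0 with P(x) = 2x^2 + 1, Q(x) = 3x, R(x) = 1, and match powers of x.
Initial conditions: a_0 = 2, a_1 = 2.
Setting the coefficient of each power of x to zero and solving order by order (substituting the coefficients already found):
  x^0: 2 a_2 + a_0 = 0  ->  2 a_2 = -a_0 = -2  ->  a_2 = -1
  x^1: 6 a_3 + 4 a_1 = 0  ->  6 a_3 = -4 a_1 = -8  ->  a_3 = -4/3
  x^2: 12 a_4 + 11 a_2 = 0  ->  12 a_4 = -11 a_2 = 11  ->  a_4 = 11/12
  x^3: 20 a_5 + 22 a_3 = 0  ->  20 a_5 = -22 a_3 = 88/3  ->  a_5 = 22/15
  x^4: 30 a_6 + 37 a_4 = 0  ->  30 a_6 = -37 a_4 = -407/12  ->  a_6 = -407/360
Truncated series: y(x) = 2 + 2 x - x^2 - (4/3) x^3 + (11/12) x^4 + (22/15) x^5 - (407/360) x^6 + O(x^7).

a_0 = 2; a_1 = 2; a_2 = -1; a_3 = -4/3; a_4 = 11/12; a_5 = 22/15; a_6 = -407/360


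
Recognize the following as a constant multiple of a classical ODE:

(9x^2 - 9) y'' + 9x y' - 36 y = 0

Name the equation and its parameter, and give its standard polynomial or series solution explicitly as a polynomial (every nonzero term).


All three coefficients share the factor -9; dividing through by -9 gives  (1 - x^2) y'' - x y' + 4 y = 0.
This matches the Chebyshev equation (1 - x^2) y'' - x y' + n^2 y = 0 (note the -x y' term, not -2x y') with n^2 = 4, so n = 2; the polynomial solution is T_2(x).
With y = sum_k a_k x^k, matching x^k gives (k+2)(k+1) a_{k+2} = (k^2 - n^2) a_k = (k - 2)(k + 2) a_k. The right side vanishes at k = 2, so the series with the parity of 2 terminates at degree 2.
Standard normalization: leading coefficient of T_n is 2^(n-1), so a_2 = 2^1 = 2. Work downward with a_k = (k+1)(k+2) a_{k+2} / ((k - 2)(k + 2)):
  a_0 = (1)(2)(2) / ((0 - 2)(0 + 2)) = 4/(-4) = -1
Hence T_2(x) = 2 x^2 - 1.

T_2(x); series = 2 x^2 - 1


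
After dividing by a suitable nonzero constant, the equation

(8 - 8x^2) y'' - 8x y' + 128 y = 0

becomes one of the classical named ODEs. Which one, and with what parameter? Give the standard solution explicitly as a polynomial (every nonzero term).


All three coefficients share the factor 8; dividing through by 8 gives  (1 - x^2) y'' - x y' + 16 y = 0.
This matches the Chebyshev equation (1 - x^2) y'' - x y' + n^2 y = 0 (note the -x y' term, not -2x y') with n^2 = 16, so n = 4; the polynomial solution is T_4(x).
With y = sum_k a_k x^k, matching x^k gives (k+2)(k+1) a_{k+2} = (k^2 - n^2) a_k = (k - 4)(k + 4) a_k. The right side vanishes at k = 4, so the series with the parity of 4 terminates at degree 4.
Standard normalization: leading coefficient of T_n is 2^(n-1), so a_4 = 2^3 = 8. Work downward with a_k = (k+1)(k+2) a_{k+2} / ((k - 4)(k + 4)):
  a_2 = (3)(4)(8) / ((2 - 4)(2 + 4)) = 96/(-12) = -8
  a_0 = (1)(2)(-8) / ((0 - 4)(0 + 4)) = -16/(-16) = 1
Hence T_4(x) = 8 x^4 - 8 x^2 + 1.

T_4(x); series = 8 x^4 - 8 x^2 + 1
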